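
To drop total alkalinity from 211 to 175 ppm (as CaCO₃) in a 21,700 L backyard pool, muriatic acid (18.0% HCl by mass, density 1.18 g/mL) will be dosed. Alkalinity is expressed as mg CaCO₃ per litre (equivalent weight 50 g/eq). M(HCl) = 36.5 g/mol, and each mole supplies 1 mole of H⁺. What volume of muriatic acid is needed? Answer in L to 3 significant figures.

2.68 L

Alkalinity to neutralize: (211 − 175) = 36 mg/L as CaCO₃ × 21,700 L = 781.2 g as CaCO₃.
Equivalents of H⁺ required: 781.2 ÷ 50 g/eq = 15.62 eq = 15.62 mol HCl.
Mass of HCl: 15.62 × 36.5 = 570.3 g.
Mass of 18.0% solution: 570.3 / 0.18 = 3168 g.
Volume: 3168 g ÷ 1.18 g/mL = 2685 mL.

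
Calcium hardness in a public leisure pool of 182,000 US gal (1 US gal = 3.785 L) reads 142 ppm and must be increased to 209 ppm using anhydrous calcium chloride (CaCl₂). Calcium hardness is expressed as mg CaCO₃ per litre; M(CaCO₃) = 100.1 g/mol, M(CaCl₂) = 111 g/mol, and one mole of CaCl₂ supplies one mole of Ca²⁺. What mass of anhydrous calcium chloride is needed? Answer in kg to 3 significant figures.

51.2 kg

Volume: 182,000 US gal × 3.785 L/gal = 688,870 L.
Hardness to add: (209 − 142) = 67 mg/L as CaCO₃ × 688,870 L = 46,150 g as CaCO₃.
Moles of Ca²⁺ (1 mol Ca²⁺ ≡ 1 mol CaCO₃): 46,150 / 100.1 g/mol = 461.1 mol.
Mass of CaCl₂: 461.1 × 111 = 51,180 g.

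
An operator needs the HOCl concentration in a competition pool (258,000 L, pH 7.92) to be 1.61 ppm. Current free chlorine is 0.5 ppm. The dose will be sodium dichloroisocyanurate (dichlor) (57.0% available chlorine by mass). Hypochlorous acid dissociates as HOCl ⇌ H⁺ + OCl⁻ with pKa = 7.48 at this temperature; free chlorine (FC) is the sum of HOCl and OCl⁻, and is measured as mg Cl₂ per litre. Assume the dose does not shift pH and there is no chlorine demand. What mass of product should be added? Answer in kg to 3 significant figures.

[OCl⁻]/[HOCl] = 10^(pH − pKa) = 10^(7.92 − 7.48) = 2.754; fraction as HOCl = 1/(1 + 2.754) = 0.2664.
Free chlorine required for 1.61 ppm HOCl: 1.61 / 0.2664 = 6.044 ppm.
FC to add: 6.044 − 0.5 = 5.544 mg/L as Cl₂.
Cl₂ equivalent: 5.544 mg/L × 258,000 L = 1430 g.
Product at 57.0% available Cl: 1430 / 0.57 = 2510 g.

2.51 kg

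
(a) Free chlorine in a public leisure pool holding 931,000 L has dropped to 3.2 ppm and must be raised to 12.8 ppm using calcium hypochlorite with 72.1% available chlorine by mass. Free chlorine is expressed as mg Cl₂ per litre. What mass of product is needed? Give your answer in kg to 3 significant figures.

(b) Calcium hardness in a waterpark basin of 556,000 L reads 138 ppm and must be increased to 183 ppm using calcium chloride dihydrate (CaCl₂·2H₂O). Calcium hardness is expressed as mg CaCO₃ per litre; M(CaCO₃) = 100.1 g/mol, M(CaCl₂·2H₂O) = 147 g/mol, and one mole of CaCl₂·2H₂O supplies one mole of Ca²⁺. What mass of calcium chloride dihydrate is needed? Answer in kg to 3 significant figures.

(a) 12.4 kg; (b) 36.7 kg

(a) Chlorine deficit: 12.8 − 3.2 = 9.6 ppm = 9.6 mg/L as Cl₂.
(a) Cl₂ equivalent needed: 9.6 mg/L × 931,000 L = 8,938,000 mg = 8938 g.
(a) Product at 72.1% available chlorine: 8938 / 0.721 = 12,400 g.

(b) Hardness to add: (183 − 138) = 45 mg/L as CaCO₃ × 556,000 L = 25,020 g as CaCO₃.
(b) Moles of Ca²⁺ (1 mol Ca²⁺ ≡ 1 mol CaCO₃): 25,020 / 100.1 g/mol = 250 mol.
(b) Mass of CaCl₂·2H₂O: 250 × 147 = 36,740 g.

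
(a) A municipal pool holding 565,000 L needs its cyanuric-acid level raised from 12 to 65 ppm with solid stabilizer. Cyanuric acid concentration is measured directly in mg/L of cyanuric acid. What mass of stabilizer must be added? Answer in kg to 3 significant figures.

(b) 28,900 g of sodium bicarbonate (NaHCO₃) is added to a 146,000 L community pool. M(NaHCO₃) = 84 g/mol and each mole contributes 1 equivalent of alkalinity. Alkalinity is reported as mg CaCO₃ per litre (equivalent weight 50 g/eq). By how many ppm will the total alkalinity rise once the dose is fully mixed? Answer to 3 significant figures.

(a) CYA to add: (65 − 12) = 53 mg/L × 565,000 L = 29,940 g cyanuric acid.

(b) Moles of NaHCO₃: 28,900 g ÷ 84 g/mol = 344 mol → 344 eq of alkalinity.
(b) As CaCO₃: 344 eq × 50 g/eq = 17,200 g.
(b) Rise: 17,200 g / 146,000 L × 1000 = 117.8 mg/L.

(a) 29.9 kg; (b) 118 ppm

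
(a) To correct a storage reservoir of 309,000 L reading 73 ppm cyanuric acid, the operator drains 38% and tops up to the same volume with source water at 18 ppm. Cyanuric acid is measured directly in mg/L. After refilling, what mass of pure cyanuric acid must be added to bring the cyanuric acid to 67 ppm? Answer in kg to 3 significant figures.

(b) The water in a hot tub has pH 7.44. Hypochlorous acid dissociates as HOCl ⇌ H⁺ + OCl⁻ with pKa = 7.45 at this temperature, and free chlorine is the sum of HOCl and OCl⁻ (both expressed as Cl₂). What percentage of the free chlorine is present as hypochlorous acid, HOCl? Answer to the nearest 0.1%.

(a) 4.60 kg; (b) 50.6%

(a) After draining 38% and refilling: 73 × 0.62 + 18 × 0.38 = 52.1 ppm.
(a) Deficit to target: 67 − 52.1 = 14.9 mg/L.
(a) Mass: 14.9 mg/L × 309,000 L = 4604 g cyanuric acid.

(b) [OCl⁻]/[HOCl] = 10^(pH − pKa) = 10^(7.44 − 7.45) = 10^-0.01 = 0.9772.
(b) Fraction as HOCl = 1 / (1 + 0.9772) = 0.5058.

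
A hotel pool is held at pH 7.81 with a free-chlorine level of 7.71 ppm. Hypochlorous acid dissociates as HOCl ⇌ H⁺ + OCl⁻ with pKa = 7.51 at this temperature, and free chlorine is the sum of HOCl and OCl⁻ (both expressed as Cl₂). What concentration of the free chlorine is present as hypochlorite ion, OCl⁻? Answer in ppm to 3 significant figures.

5.14 ppm

[OCl⁻]/[HOCl] = 10^(pH − pKa) = 10^(7.81 − 7.51) = 10^0.30 = 1.995.
Fraction as HOCl = 1 / (1 + 1.995) = 0.3339.
OCl⁻ = (1 − 0.3339) × 7.71 ppm = 5.136 ppm.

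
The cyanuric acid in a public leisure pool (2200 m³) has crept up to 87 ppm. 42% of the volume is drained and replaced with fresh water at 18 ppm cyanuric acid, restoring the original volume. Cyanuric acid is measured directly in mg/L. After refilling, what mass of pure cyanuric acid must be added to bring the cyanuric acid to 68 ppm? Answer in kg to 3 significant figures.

22.0 kg

Volume: 2200 m³ = 2,200,000 L.
After draining 42% and refilling: 87 × 0.58 + 18 × 0.42 = 58.02 ppm.
Deficit to target: 68 − 58.02 = 9.98 mg/L.
Mass: 9.98 mg/L × 2,200,000 L = 21,960 g cyanuric acid.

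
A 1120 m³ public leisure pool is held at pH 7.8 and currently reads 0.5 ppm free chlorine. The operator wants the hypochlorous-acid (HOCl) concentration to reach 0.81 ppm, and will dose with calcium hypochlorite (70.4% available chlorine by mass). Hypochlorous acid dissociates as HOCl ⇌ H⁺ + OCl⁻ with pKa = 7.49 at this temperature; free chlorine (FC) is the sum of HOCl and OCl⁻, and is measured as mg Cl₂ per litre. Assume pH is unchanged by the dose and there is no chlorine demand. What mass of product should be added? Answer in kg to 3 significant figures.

Volume: 1120 m³ = 1,120,000 L.
[OCl⁻]/[HOCl] = 10^(pH − pKa) = 10^(7.8 − 7.49) = 2.042; fraction as HOCl = 1/(1 + 2.042) = 0.3288.
Free chlorine required for 0.81 ppm HOCl: 0.81 / 0.3288 = 2.464 ppm.
FC to add: 2.464 − 0.5 = 1.964 mg/L as Cl₂.
Cl₂ equivalent: 1.964 mg/L × 1,120,000 L = 2199 g.
Product at 70.4% available Cl: 2199 / 0.704 = 3124 g.

3.12 kg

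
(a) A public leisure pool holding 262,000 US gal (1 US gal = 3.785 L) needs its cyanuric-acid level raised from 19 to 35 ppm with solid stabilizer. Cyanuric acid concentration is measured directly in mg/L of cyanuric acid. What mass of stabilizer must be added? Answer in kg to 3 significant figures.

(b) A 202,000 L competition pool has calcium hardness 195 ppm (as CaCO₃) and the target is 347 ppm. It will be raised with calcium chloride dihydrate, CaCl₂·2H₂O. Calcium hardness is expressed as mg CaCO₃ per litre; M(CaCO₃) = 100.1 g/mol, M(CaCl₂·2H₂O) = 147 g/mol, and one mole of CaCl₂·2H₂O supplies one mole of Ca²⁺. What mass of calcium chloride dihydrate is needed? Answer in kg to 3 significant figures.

(a) Volume: 262,000 US gal × 3.785 L/gal = 991,670 L.
(a) CYA to add: (35 − 19) = 16 mg/L × 991,670 L = 15,870 g cyanuric acid.

(b) Hardness to add: (347 − 195) = 152 mg/L as CaCO₃ × 202,000 L = 30,700 g as CaCO₃.
(b) Moles of Ca²⁺ (1 mol Ca²⁺ ≡ 1 mol CaCO₃): 30,700 / 100.1 g/mol = 306.7 mol.
(b) Mass of CaCl₂·2H₂O: 306.7 × 147 = 45,090 g.

(a) 15.9 kg; (b) 45.1 kg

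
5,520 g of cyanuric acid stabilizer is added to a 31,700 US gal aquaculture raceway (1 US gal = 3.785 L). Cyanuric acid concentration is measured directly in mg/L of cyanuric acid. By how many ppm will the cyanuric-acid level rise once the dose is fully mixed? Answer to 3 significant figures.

Volume: 31,700 US gal × 3.785 L/gal = 119,984 L.
Rise: 5,520 g / 119,984 L × 1000 = 46.01 mg/L.

46.0 ppm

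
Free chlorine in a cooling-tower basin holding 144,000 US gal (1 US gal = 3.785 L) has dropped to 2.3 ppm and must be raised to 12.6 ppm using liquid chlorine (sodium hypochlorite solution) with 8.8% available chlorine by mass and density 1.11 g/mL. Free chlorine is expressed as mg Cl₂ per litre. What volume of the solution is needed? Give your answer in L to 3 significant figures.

57.5 L

Volume: 144,000 US gal × 3.785 L/gal = 545,040 L.
Chlorine deficit: 12.6 − 2.3 = 10.3 ppm = 10.3 mg/L as Cl₂.
Cl₂ equivalent needed: 10.3 mg/L × 545,040 L = 5,614,000 mg = 5614 g.
Product at 8.8% available chlorine: 5614 / 0.088 = 63,790 g.
Volume at density 1.11 g/mL: 63,790 g ÷ 1.11 g/mL = 57,470 mL.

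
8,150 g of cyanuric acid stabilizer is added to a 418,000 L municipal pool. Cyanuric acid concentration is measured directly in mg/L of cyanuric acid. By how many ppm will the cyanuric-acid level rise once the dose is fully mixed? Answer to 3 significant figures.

19.5 ppm

Rise: 8,150 g / 418,000 L × 1000 = 19.5 mg/L.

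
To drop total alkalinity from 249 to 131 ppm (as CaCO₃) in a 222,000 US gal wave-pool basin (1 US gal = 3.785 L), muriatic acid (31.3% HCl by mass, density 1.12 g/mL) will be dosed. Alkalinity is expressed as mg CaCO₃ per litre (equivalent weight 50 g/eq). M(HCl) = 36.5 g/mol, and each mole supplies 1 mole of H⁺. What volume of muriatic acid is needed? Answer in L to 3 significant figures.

206 L

Volume: 222,000 US gal × 3.785 L/gal = 840,270 L.
Alkalinity to neutralize: (249 − 131) = 118 mg/L as CaCO₃ × 840,270 L = 99,150 g as CaCO₃.
Equivalents of H⁺ required: 99,150 ÷ 50 g/eq = 1983 eq = 1983 mol HCl.
Mass of HCl: 1983 × 36.5 = 72,380 g.
Mass of 31.3% solution: 72,380 / 0.313 = 231,200 g.
Volume: 231,200 g ÷ 1.12 g/mL = 206,500 mL.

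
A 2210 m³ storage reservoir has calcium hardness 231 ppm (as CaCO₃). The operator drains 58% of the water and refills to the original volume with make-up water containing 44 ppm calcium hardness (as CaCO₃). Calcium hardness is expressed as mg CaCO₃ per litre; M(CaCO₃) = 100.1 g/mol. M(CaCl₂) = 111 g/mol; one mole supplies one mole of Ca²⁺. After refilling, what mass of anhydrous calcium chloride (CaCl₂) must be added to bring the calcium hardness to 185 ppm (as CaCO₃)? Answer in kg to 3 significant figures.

153 kg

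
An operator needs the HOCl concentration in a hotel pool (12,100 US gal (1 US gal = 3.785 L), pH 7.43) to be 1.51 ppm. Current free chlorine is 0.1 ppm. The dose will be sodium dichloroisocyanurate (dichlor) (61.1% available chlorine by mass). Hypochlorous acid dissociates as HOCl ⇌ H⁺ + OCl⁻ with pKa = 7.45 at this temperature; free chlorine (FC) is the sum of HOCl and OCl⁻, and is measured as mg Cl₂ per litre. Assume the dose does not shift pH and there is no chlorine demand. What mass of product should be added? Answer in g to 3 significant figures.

Volume: 12,100 US gal × 3.785 L/gal = 45,798 L.
[OCl⁻]/[HOCl] = 10^(pH − pKa) = 10^(7.43 − 7.45) = 0.955; fraction as HOCl = 1/(1 + 0.955) = 0.5115.
Free chlorine required for 1.51 ppm HOCl: 1.51 / 0.5115 = 2.952 ppm.
FC to add: 2.952 − 0.1 = 2.852 mg/L as Cl₂.
Cl₂ equivalent: 2.852 mg/L × 45,798 L = 130.6 g.
Product at 61.1% available Cl: 130.6 / 0.611 = 213.8 g.

214 g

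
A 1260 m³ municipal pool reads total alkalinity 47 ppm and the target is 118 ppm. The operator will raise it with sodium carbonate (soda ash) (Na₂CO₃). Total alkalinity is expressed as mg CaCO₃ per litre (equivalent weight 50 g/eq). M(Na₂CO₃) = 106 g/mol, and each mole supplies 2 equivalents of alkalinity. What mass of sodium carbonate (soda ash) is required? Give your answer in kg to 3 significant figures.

94.8 kg

Volume: 1260 m³ = 1,260,000 L.
Alkalinity to add: (118 − 47) = 71 mg/L as CaCO₃ × 1,260,000 L = 89,460 g as CaCO₃.
Equivalents: 89,460 g ÷ 50 g/eq = 1789 eq.
Each mole of Na₂CO₃ supplies 2 eq, so 1789 / 2 = 894.6 mol.
Mass: 894.6 mol × 106 g/mol = 94,830 g.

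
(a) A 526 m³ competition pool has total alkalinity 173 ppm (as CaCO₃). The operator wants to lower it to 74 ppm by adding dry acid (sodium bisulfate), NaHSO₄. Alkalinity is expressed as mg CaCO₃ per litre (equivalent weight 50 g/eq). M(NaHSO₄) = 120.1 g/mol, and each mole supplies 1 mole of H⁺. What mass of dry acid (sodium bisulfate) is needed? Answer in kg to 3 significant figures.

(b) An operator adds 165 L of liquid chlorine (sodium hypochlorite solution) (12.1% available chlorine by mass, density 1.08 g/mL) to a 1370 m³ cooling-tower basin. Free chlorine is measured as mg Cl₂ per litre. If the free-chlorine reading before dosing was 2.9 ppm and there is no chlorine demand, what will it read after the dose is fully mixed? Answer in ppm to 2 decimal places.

(a) 125 kg; (b) 18.64 ppm

(a) Volume: 526 m³ = 526,000 L.
(a) Alkalinity to neutralize: (173 − 74) = 99 mg/L as CaCO₃ × 526,000 L = 52,070 g as CaCO₃.
(a) Equivalents of H⁺ required: 52,070 ÷ 50 g/eq = 1041 eq = 1041 mol NaHSO₄.
(a) Mass of NaHSO₄: 1041 × 120.1 = 125,100 g.

(b) Volume: 1370 m³ = 1,370,000 L.
(b) Mass of solution: 165 L × 1000 mL/L × 1.08 g/mL = 178,200 g.
(b) Available chlorine delivered: 178,200 g × 0.121 = 21,560 g as Cl₂.
(b) Concentration rise: 21,560 g / 1,370,000 L = 15.74 mg/L = 15.74 ppm.
(b) Final FC: 2.9 + 15.74 = 18.64 ppm.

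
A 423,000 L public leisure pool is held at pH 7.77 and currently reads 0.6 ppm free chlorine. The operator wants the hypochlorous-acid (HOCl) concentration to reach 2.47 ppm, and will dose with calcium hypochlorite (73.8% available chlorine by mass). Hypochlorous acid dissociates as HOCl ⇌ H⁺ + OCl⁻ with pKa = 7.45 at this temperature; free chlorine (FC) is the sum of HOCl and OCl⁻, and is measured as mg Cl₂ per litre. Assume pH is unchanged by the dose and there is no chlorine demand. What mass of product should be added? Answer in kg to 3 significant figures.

[OCl⁻]/[HOCl] = 10^(pH − pKa) = 10^(7.77 − 7.45) = 2.089; fraction as HOCl = 1/(1 + 2.089) = 0.3237.
Free chlorine required for 2.47 ppm HOCl: 2.47 / 0.3237 = 7.631 ppm.
FC to add: 7.631 − 0.6 = 7.031 mg/L as Cl₂.
Cl₂ equivalent: 7.031 mg/L × 423,000 L = 2974 g.
Product at 73.8% available Cl: 2974 / 0.738 = 4030 g.

4.03 kg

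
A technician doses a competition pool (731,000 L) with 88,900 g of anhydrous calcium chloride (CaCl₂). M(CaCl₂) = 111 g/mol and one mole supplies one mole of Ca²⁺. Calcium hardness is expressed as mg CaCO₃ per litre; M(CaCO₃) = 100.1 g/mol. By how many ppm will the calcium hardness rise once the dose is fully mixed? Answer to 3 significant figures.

Moles of Ca²⁺: 88,900 g ÷ 111 g/mol = 800.9 mol.
As CaCO₃: 800.9 mol × 100.1 g/mol = 80,170 g.
Rise: 80,170 g / 731,000 L × 1000 = 109.7 mg/L.

110 ppm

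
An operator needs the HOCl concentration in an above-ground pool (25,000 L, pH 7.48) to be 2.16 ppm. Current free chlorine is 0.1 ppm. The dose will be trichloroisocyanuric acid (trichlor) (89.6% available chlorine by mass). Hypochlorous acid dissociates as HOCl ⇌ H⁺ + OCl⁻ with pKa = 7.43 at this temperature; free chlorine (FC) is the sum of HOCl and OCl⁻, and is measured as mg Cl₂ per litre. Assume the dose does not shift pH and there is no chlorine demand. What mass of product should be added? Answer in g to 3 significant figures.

[OCl⁻]/[HOCl] = 10^(pH − pKa) = 10^(7.48 − 7.43) = 1.122; fraction as HOCl = 1/(1 + 1.122) = 0.4712.
Free chlorine required for 2.16 ppm HOCl: 2.16 / 0.4712 = 4.584 ppm.
FC to add: 4.584 − 0.1 = 4.484 mg/L as Cl₂.
Cl₂ equivalent: 4.484 mg/L × 25,000 L = 112.1 g.
Product at 89.6% available Cl: 112.1 / 0.896 = 125.1 g.

125 g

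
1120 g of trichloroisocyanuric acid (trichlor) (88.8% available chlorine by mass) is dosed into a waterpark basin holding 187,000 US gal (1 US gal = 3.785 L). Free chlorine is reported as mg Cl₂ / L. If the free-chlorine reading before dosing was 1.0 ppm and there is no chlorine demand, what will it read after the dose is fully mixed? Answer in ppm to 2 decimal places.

Volume: 187,000 US gal × 3.785 L/gal = 707,795 L.
Available chlorine delivered: 1120 g × 0.888 = 994.6 g as Cl₂.
Concentration rise: 994.6 g / 707,795 L = 1.405 mg/L = 1.41 ppm.
Final FC: 1.0 + 1.41 = 2.41 ppm.

2.41 ppm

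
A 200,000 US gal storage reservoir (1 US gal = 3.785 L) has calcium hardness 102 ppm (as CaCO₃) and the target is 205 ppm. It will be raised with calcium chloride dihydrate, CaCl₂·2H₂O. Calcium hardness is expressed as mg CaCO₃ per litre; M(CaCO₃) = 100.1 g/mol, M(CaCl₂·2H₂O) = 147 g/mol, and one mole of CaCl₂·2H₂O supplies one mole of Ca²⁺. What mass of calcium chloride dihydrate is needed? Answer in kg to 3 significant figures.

115 kg

Volume: 200,000 US gal × 3.785 L/gal = 757,000 L.
Hardness to add: (205 − 102) = 103 mg/L as CaCO₃ × 757,000 L = 77,970 g as CaCO₃.
Moles of Ca²⁺ (1 mol Ca²⁺ ≡ 1 mol CaCO₃): 77,970 / 100.1 g/mol = 778.9 mol.
Mass of CaCl₂·2H₂O: 778.9 × 147 = 114,500 g.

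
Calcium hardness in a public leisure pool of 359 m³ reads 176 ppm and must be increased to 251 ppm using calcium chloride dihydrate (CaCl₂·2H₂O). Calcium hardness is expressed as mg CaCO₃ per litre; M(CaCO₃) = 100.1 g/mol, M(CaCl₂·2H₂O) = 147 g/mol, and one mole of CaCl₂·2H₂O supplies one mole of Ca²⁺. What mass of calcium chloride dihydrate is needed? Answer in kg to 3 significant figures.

Volume: 359 m³ = 359,000 L.
Hardness to add: (251 − 176) = 75 mg/L as CaCO₃ × 359,000 L = 26,920 g as CaCO₃.
Moles of Ca²⁺ (1 mol Ca²⁺ ≡ 1 mol CaCO₃): 26,920 / 100.1 g/mol = 269 mol.
Mass of CaCl₂·2H₂O: 269 × 147 = 39,540 g.

39.5 kg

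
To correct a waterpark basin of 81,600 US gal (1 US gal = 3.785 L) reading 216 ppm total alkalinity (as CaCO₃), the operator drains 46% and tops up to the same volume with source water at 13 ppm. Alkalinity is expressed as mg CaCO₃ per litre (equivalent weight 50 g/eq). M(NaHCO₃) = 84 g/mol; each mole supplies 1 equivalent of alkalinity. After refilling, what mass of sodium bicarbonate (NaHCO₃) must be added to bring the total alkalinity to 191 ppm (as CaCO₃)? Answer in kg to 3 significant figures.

Volume: 81,600 US gal × 3.785 L/gal = 308,856 L.
After draining 46% and refilling: 216 × 0.54 + 13 × 0.46 = 122.62 ppm.
Deficit to target: 191 − 122.62 = 68.38 mg/L.
As CaCO₃: 68.38 mg/L × 308,856 L = 21,120 g; ÷ 50 g/eq ÷ 1 = 422.4 mol NaHCO₃.
Mass: 422.4 × 84 = 35,480 g.

35.5 kg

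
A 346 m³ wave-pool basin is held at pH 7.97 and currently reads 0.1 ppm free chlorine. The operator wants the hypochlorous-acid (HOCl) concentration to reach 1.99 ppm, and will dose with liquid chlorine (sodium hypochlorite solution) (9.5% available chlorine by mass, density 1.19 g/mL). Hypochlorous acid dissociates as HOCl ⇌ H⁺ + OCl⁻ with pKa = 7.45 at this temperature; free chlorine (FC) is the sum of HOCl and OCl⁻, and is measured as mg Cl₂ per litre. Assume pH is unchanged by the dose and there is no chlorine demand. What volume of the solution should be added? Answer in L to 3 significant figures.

Volume: 346 m³ = 346,000 L.
[OCl⁻]/[HOCl] = 10^(pH − pKa) = 10^(7.97 − 7.45) = 3.311; fraction as HOCl = 1/(1 + 3.311) = 0.2319.
Free chlorine required for 1.99 ppm HOCl: 1.99 / 0.2319 = 8.58 ppm.
FC to add: 8.58 − 0.1 = 8.48 mg/L as Cl₂.
Cl₂ equivalent: 8.48 mg/L × 346,000 L = 2934 g.
Product at 9.5% available Cl: 2934 / 0.095 = 30,880 g.
Volume: 30,880 g ÷ 1.19 g/mL = 25,950 mL.

26.0 L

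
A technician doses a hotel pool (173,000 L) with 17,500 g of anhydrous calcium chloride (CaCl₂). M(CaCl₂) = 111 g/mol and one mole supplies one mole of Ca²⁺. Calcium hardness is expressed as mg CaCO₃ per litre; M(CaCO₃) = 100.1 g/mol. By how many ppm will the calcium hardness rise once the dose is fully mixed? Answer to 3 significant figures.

Moles of Ca²⁺: 17,500 g ÷ 111 g/mol = 157.7 mol.
As CaCO₃: 157.7 mol × 100.1 g/mol = 15,780 g.
Rise: 15,780 g / 173,000 L × 1000 = 91.22 mg/L.

91.2 ppm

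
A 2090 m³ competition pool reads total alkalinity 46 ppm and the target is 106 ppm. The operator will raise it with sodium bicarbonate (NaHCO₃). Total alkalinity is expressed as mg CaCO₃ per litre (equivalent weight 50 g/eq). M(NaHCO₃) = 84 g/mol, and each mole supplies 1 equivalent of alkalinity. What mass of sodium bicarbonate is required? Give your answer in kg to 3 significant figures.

211 kg

Volume: 2090 m³ = 2,090,000 L.
Alkalinity to add: (106 − 46) = 60 mg/L as CaCO₃ × 2,090,000 L = 125,400 g as CaCO₃.
Equivalents: 125,400 g ÷ 50 g/eq = 2508 eq.
NaHCO₃ supplies 1 eq per mole → 2508 mol.
Mass: 2508 mol × 84 g/mol = 210,700 g.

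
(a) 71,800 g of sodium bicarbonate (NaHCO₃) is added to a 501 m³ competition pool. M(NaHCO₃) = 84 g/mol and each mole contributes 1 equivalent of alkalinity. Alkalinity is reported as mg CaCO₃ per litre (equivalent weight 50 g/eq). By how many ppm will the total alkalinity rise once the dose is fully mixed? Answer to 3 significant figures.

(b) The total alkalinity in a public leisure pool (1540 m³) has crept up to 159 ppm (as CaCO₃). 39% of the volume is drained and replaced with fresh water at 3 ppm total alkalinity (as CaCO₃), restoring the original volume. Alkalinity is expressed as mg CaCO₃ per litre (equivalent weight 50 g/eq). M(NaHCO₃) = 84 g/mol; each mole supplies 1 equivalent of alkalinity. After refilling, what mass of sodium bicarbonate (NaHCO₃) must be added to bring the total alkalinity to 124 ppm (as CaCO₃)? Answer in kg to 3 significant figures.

(a) 85.3 ppm; (b) 66.9 kg

(a) Volume: 501 m³ = 501,000 L.
(a) Moles of NaHCO₃: 71,800 g ÷ 84 g/mol = 854.8 mol → 854.8 eq of alkalinity.
(a) As CaCO₃: 854.8 eq × 50 g/eq = 42,740 g.
(a) Rise: 42,740 g / 501,000 L × 1000 = 85.31 mg/L.

(b) Volume: 1540 m³ = 1,540,000 L.
(b) After draining 39% and refilling: 159 × 0.61 + 3 × 0.39 = 98.16 ppm.
(b) Deficit to target: 124 − 98.16 = 25.84 mg/L.
(b) As CaCO₃: 25.84 mg/L × 1,540,000 L = 39,790 g; ÷ 50 g/eq ÷ 1 = 795.9 mol NaHCO₃.
(b) Mass: 795.9 × 84 = 66,850 g.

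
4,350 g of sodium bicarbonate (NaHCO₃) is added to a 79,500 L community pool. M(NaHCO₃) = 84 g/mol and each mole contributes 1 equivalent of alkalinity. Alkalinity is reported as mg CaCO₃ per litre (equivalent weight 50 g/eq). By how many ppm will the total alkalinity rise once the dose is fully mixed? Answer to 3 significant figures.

32.6 ppm

Moles of NaHCO₃: 4,350 g ÷ 84 g/mol = 51.79 mol → 51.79 eq of alkalinity.
As CaCO₃: 51.79 eq × 50 g/eq = 2589 g.
Rise: 2589 g / 79,500 L × 1000 = 32.57 mg/L.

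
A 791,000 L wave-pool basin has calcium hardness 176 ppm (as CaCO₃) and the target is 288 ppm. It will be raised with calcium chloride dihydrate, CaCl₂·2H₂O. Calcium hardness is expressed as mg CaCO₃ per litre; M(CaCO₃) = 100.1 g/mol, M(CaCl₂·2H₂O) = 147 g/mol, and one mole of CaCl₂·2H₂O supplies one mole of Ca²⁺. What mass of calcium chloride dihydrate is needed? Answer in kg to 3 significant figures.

Hardness to add: (288 − 176) = 112 mg/L as CaCO₃ × 791,000 L = 88,590 g as CaCO₃.
Moles of Ca²⁺ (1 mol Ca²⁺ ≡ 1 mol CaCO₃): 88,590 / 100.1 g/mol = 885 mol.
Mass of CaCl₂·2H₂O: 885 × 147 = 130,100 g.

130 kg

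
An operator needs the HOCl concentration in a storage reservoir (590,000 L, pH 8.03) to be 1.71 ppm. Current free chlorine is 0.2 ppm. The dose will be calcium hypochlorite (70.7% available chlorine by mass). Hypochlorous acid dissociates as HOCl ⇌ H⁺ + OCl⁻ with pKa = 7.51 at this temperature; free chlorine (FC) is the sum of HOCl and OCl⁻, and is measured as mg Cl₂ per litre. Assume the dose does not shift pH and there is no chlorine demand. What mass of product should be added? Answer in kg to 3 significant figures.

[OCl⁻]/[HOCl] = 10^(pH − pKa) = 10^(8.03 − 7.51) = 3.311; fraction as HOCl = 1/(1 + 3.311) = 0.2319.
Free chlorine required for 1.71 ppm HOCl: 1.71 / 0.2319 = 7.372 ppm.
FC to add: 7.372 − 0.2 = 7.172 mg/L as Cl₂.
Cl₂ equivalent: 7.172 mg/L × 590,000 L = 4232 g.
Product at 70.7% available Cl: 4232 / 0.707 = 5985 g.

5.99 kg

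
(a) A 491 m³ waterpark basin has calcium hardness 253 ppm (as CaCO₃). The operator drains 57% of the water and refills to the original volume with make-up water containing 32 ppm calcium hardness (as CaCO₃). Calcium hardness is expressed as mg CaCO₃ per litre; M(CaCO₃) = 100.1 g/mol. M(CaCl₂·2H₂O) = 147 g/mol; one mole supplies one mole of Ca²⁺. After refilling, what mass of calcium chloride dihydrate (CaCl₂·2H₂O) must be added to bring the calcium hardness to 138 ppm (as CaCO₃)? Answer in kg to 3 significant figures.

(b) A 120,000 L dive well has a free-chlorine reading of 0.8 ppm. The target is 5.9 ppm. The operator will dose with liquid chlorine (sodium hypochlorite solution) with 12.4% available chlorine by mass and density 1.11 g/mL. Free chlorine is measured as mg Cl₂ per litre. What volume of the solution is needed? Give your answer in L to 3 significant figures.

(a) Volume: 491 m³ = 491,000 L.
(a) After draining 57% and refilling: 253 × 0.43 + 32 × 0.57 = 127.03 ppm.
(a) Deficit to target: 138 − 127.03 = 10.97 mg/L.
(a) As CaCO₃: 10.97 mg/L × 491,000 L = 5386 g; ÷ 100.1 = 53.81 mol Ca²⁺.
(a) Mass: 53.81 × 147 = 7910 g.

(b) Chlorine deficit: 5.9 − 0.8 = 5.1 ppm = 5.1 mg/L as Cl₂.
(b) Cl₂ equivalent needed: 5.1 mg/L × 120,000 L = 612,000 mg = 612 g.
(b) Product at 12.4% available chlorine: 612 / 0.124 = 4935 g.
(b) Volume at density 1.11 g/mL: 4935 g ÷ 1.11 g/mL = 4446 mL.

(a) 7.91 kg; (b) 4.45 L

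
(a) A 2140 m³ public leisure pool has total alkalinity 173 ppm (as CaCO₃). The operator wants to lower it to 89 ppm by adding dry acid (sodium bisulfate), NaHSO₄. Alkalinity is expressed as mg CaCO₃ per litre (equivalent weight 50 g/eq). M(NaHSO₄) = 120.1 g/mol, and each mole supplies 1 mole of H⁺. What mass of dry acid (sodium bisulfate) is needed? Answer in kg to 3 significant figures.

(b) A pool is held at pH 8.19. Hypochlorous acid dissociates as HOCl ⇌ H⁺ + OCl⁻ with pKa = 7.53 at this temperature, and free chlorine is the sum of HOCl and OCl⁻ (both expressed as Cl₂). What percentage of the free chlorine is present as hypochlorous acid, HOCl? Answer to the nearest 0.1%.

(a) Volume: 2140 m³ = 2,140,000 L.
(a) Alkalinity to neutralize: (173 − 89) = 84 mg/L as CaCO₃ × 2,140,000 L = 179,800 g as CaCO₃.
(a) Equivalents of H⁺ required: 179,800 ÷ 50 g/eq = 3595 eq = 3595 mol NaHSO₄.
(a) Mass of NaHSO₄: 3595 × 120.1 = 431,800 g.

(b) [OCl⁻]/[HOCl] = 10^(pH − pKa) = 10^(8.19 − 7.53) = 10^0.66 = 4.571.
(b) Fraction as HOCl = 1 / (1 + 4.571) = 0.1795.

(a) 432 kg; (b) 18.0%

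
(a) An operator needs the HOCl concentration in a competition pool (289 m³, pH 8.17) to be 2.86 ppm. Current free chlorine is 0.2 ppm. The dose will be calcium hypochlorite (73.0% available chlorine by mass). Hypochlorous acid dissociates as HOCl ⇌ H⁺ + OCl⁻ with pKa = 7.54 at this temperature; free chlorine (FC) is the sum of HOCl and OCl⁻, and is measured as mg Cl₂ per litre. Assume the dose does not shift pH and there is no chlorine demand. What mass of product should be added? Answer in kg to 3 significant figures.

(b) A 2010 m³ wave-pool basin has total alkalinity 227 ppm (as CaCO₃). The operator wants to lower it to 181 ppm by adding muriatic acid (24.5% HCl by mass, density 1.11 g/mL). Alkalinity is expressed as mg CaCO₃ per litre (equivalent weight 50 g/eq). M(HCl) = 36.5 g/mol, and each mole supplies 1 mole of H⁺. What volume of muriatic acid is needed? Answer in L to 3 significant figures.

(a) 5.88 kg; (b) 248 L

(a) Volume: 289 m³ = 289,000 L.
(a) [OCl⁻]/[HOCl] = 10^(pH − pKa) = 10^(8.17 − 7.54) = 4.266; fraction as HOCl = 1/(1 + 4.266) = 0.1899.
(a) Free chlorine required for 2.86 ppm HOCl: 2.86 / 0.1899 = 15.06 ppm.
(a) FC to add: 15.06 − 0.2 = 14.86 mg/L as Cl₂.
(a) Cl₂ equivalent: 14.86 mg/L × 289,000 L = 4295 g.
(a) Product at 73.0% available Cl: 4295 / 0.73 = 5883 g.

(b) Volume: 2010 m³ = 2,010,000 L.
(b) Alkalinity to neutralize: (227 − 181) = 46 mg/L as CaCO₃ × 2,010,000 L = 92,460 g as CaCO₃.
(b) Equivalents of H⁺ required: 92,460 ÷ 50 g/eq = 1849 eq = 1849 mol HCl.
(b) Mass of HCl: 1849 × 36.5 = 67,500 g.
(b) Mass of 24.5% solution: 67,500 / 0.245 = 275,500 g.
(b) Volume: 275,500 g ÷ 1.11 g/mL = 248,200 mL.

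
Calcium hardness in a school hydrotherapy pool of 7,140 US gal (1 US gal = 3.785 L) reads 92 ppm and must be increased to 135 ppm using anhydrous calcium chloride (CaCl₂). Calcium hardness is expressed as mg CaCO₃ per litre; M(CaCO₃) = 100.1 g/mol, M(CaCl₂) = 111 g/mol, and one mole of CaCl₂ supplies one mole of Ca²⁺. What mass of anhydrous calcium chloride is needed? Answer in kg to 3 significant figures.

Volume: 7,140 US gal × 3.785 L/gal = 27,025 L.
Hardness to add: (135 − 92) = 43 mg/L as CaCO₃ × 27,025 L = 1162 g as CaCO₃.
Moles of Ca²⁺ (1 mol Ca²⁺ ≡ 1 mol CaCO₃): 1162 / 100.1 g/mol = 11.61 mol.
Mass of CaCl₂: 11.61 × 111 = 1289 g.

1.29 kg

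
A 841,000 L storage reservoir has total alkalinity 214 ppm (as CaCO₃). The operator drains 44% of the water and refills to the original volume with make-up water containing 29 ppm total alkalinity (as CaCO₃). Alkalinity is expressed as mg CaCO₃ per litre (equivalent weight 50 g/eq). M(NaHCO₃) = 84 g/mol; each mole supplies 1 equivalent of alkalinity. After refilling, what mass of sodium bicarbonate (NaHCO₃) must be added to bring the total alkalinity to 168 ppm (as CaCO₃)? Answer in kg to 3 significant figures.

50.0 kg

After draining 44% and refilling: 214 × 0.56 + 29 × 0.44 = 132.6 ppm.
Deficit to target: 168 − 132.6 = 35.4 mg/L.
As CaCO₃: 35.4 mg/L × 841,000 L = 29,770 g; ÷ 50 g/eq ÷ 1 = 595.4 mol NaHCO₃.
Mass: 595.4 × 84 = 50,020 g.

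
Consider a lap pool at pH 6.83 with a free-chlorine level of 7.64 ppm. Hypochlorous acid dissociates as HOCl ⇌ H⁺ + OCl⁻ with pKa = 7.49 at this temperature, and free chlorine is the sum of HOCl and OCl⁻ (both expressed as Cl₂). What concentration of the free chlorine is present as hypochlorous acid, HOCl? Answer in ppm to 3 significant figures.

6.27 ppm

[OCl⁻]/[HOCl] = 10^(pH − pKa) = 10^(6.83 − 7.49) = 10^-0.66 = 0.2188.
Fraction as HOCl = 1 / (1 + 0.2188) = 0.8205.
HOCl = 0.8205 × 7.64 ppm = 6.269 ppm.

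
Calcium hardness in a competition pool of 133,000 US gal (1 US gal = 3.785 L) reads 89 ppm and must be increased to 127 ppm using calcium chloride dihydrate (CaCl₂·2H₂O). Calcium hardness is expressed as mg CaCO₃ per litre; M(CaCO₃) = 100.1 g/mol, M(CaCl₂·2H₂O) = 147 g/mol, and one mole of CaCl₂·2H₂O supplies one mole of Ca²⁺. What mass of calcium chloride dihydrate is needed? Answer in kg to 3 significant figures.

Volume: 133,000 US gal × 3.785 L/gal = 503,405 L.
Hardness to add: (127 − 89) = 38 mg/L as CaCO₃ × 503,405 L = 19,130 g as CaCO₃.
Moles of Ca²⁺ (1 mol Ca²⁺ ≡ 1 mol CaCO₃): 19,130 / 100.1 g/mol = 191.1 mol.
Mass of CaCl₂·2H₂O: 191.1 × 147 = 28,090 g.

28.1 kg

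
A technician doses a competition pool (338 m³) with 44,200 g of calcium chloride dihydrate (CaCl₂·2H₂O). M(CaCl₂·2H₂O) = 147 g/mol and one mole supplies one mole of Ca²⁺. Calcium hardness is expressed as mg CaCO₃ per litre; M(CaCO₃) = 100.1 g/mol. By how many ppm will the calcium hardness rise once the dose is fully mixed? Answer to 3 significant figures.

89.0 ppm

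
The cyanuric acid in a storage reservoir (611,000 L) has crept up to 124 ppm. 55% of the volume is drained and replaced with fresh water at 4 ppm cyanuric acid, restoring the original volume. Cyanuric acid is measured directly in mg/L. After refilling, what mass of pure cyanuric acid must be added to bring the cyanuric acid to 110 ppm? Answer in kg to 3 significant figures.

31.8 kg

After draining 55% and refilling: 124 × 0.45 + 4 × 0.55 = 58 ppm.
Deficit to target: 110 − 58 = 52 mg/L.
Mass: 52 mg/L × 611,000 L = 31,770 g cyanuric acid.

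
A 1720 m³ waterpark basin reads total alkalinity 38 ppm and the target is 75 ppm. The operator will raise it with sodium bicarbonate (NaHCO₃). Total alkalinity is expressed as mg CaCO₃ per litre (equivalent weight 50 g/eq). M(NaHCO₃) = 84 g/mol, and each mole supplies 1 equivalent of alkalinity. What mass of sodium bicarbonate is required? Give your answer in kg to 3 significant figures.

107 kg

Volume: 1720 m³ = 1,720,000 L.
Alkalinity to add: (75 − 38) = 37 mg/L as CaCO₃ × 1,720,000 L = 63,640 g as CaCO₃.
Equivalents: 63,640 g ÷ 50 g/eq = 1273 eq.
NaHCO₃ supplies 1 eq per mole → 1273 mol.
Mass: 1273 mol × 84 g/mol = 106,900 g.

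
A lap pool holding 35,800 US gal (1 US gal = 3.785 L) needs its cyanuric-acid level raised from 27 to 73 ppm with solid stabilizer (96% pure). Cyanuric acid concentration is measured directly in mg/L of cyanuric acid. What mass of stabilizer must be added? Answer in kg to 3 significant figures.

6.49 kg

Volume: 35,800 US gal × 3.785 L/gal = 135,503 L.
CYA to add: (73 − 27) = 46 mg/L × 135,503 L = 6233 g cyanuric acid.
At 96% purity: 6233 / 0.96 = 6493 g product.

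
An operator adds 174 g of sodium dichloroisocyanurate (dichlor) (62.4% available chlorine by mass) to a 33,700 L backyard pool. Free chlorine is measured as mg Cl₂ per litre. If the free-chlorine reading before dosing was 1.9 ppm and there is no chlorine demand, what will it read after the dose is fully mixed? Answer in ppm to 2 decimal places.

5.12 ppm

Available chlorine delivered: 174 g × 0.624 = 108.6 g as Cl₂.
Concentration rise: 108.6 g / 33,700 L = 3.222 mg/L = 3.22 ppm.
Final FC: 1.9 + 3.22 = 5.12 ppm.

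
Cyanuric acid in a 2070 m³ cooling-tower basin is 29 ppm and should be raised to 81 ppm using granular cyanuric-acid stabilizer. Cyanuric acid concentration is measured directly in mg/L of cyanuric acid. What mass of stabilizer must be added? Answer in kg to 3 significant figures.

Volume: 2070 m³ = 2,070,000 L.
CYA to add: (81 − 29) = 52 mg/L × 2,070,000 L = 107,600 g cyanuric acid.

108 kg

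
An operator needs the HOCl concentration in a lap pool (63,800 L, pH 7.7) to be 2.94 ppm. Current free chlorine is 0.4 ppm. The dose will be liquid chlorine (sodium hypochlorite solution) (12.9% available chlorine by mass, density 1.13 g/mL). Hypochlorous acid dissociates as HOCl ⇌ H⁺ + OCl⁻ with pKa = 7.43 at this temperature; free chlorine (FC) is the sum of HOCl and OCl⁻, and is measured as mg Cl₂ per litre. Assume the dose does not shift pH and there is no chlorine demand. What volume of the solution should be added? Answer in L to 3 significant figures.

[OCl⁻]/[HOCl] = 10^(pH − pKa) = 10^(7.7 − 7.43) = 1.862; fraction as HOCl = 1/(1 + 1.862) = 0.3494.
Free chlorine required for 2.94 ppm HOCl: 2.94 / 0.3494 = 8.415 ppm.
FC to add: 8.415 − 0.4 = 8.015 mg/L as Cl₂.
Cl₂ equivalent: 8.015 mg/L × 63,800 L = 511.3 g.
Product at 12.9% available Cl: 511.3 / 0.129 = 3964 g.
Volume: 3964 g ÷ 1.13 g/mL = 3508 mL.

3.51 L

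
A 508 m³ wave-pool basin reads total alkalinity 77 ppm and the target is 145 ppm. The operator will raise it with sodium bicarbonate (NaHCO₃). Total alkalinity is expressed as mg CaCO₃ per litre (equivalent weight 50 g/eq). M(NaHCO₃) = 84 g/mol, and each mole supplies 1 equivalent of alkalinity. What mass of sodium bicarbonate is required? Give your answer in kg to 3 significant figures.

Volume: 508 m³ = 508,000 L.
Alkalinity to add: (145 − 77) = 68 mg/L as CaCO₃ × 508,000 L = 34,540 g as CaCO₃.
Equivalents: 34,540 g ÷ 50 g/eq = 690.9 eq.
NaHCO₃ supplies 1 eq per mole → 690.9 mol.
Mass: 690.9 mol × 84 g/mol = 58,030 g.

58.0 kg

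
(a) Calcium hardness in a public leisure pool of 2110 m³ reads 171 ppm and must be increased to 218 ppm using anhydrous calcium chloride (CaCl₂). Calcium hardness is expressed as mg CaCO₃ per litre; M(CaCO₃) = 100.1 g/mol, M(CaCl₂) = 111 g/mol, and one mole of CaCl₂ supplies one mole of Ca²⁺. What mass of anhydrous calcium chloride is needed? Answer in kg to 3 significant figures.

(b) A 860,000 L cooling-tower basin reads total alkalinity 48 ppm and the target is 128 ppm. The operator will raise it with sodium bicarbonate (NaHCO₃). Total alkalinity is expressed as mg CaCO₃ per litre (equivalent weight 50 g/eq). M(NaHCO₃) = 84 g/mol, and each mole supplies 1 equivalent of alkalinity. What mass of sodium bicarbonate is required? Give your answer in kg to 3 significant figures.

(a) Volume: 2110 m³ = 2,110,000 L.
(a) Hardness to add: (218 − 171) = 47 mg/L as CaCO₃ × 2,110,000 L = 99,170 g as CaCO₃.
(a) Moles of Ca²⁺ (1 mol Ca²⁺ ≡ 1 mol CaCO₃): 99,170 / 100.1 g/mol = 990.7 mol.
(a) Mass of CaCl₂: 990.7 × 111 = 110,000 g.

(b) Alkalinity to add: (128 − 48) = 80 mg/L as CaCO₃ × 860,000 L = 68,800 g as CaCO₃.
(b) Equivalents: 68,800 g ÷ 50 g/eq = 1376 eq.
(b) NaHCO₃ supplies 1 eq per mole → 1376 mol.
(b) Mass: 1376 mol × 84 g/mol = 115,600 g.

(a) 110 kg; (b) 116 kg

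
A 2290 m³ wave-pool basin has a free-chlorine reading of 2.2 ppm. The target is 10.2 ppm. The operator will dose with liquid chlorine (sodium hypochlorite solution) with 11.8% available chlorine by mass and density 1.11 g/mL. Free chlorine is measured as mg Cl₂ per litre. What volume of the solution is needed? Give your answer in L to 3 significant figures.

Volume: 2290 m³ = 2,290,000 L.
Chlorine deficit: 10.2 − 2.2 = 8 ppm = 8 mg/L as Cl₂.
Cl₂ equivalent needed: 8 mg/L × 2,290,000 L = 18,320,000 mg = 18,320 g.
Product at 11.8% available chlorine: 18,320 / 0.118 = 155,300 g.
Volume at density 1.11 g/mL: 155,300 g ÷ 1.11 g/mL = 139,900 mL.

140 L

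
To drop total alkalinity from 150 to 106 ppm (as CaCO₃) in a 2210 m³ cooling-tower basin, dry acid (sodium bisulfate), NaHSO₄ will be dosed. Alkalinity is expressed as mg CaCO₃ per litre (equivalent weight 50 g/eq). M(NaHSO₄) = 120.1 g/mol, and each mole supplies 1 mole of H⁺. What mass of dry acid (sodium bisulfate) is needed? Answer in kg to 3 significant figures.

Volume: 2210 m³ = 2,210,000 L.
Alkalinity to neutralize: (150 − 106) = 44 mg/L as CaCO₃ × 2,210,000 L = 97,240 g as CaCO₃.
Equivalents of H⁺ required: 97,240 ÷ 50 g/eq = 1945 eq = 1945 mol NaHSO₄.
Mass of NaHSO₄: 1945 × 120.1 = 233,600 g.

234 kg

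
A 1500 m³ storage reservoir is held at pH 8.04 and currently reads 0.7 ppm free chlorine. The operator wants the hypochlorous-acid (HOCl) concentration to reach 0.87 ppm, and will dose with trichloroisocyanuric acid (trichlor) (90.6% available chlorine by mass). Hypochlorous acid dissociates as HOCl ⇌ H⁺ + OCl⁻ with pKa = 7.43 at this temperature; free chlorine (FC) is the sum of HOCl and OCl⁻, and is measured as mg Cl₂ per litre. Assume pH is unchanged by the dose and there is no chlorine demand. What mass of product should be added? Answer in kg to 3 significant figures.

6.15 kg

Volume: 1500 m³ = 1,500,000 L.
[OCl⁻]/[HOCl] = 10^(pH − pKa) = 10^(8.04 − 7.43) = 4.074; fraction as HOCl = 1/(1 + 4.074) = 0.1971.
Free chlorine required for 0.87 ppm HOCl: 0.87 / 0.1971 = 4.414 ppm.
FC to add: 4.414 − 0.7 = 3.714 mg/L as Cl₂.
Cl₂ equivalent: 3.714 mg/L × 1,500,000 L = 5571 g.
Product at 90.6% available Cl: 5571 / 0.906 = 6149 g.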